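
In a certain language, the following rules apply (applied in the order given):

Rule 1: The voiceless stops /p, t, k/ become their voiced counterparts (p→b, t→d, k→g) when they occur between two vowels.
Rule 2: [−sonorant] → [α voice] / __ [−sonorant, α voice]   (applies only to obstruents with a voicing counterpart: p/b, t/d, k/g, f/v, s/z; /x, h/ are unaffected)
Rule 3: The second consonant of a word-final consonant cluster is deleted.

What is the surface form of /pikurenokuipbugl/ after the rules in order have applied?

pigurenoguibbug

Rule 1 (intervocalic voicing): /k/ is a voiceless stop between vowels /i/ and /u/, so it voices to [g]. /k/ is a voiceless stop between vowels /o/ and /u/, so it voices to [g]. /pikurenokuipbugl/ → pigurenoguipbugl.
Rule 2 (regressive voicing assimilation): /p/ precedes the voiced obstruent /b/, so it voices to [b] by assimilation. /pigurenoguipbugl/ → pigurenoguibbugl.
Rule 3 (final cluster simplification): /l/ is the second consonant of a word-final cluster /gl/, so it deletes. /pigurenoguibbugl/ → pigurenoguibbug.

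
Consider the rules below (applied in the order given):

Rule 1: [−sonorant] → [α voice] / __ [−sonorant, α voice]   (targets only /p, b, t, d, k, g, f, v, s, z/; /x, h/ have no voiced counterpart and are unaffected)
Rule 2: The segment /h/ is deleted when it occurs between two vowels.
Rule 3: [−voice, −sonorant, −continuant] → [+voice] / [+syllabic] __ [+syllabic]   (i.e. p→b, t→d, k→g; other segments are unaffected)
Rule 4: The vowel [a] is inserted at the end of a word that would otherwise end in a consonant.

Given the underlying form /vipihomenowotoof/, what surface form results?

Rule 1 (regressive voicing assimilation): no segment meets the environment; /vipihomenowotoof/ is unchanged.
Rule 2 (intervocalic h-deletion): /h/ occurs between vowels /i/ and /o/, so it deletes. /vipihomenowotoof/ → vipiomenowotoof.
Rule 3 (intervocalic voicing): /p/ is a voiceless stop between vowels /i/ and /i/, so it voices to [b]. /t/ is a voiceless stop between vowels /o/ and /o/, so it voices to [d]. /vipiomenowotoof/ → vibiomenowodoof.
Rule 4 (final a-epenthesis): the form ends in the consonant /f/, so [a] is inserted word-finally. /vibiomenowodoof/ → vibiomenowodoofa.

vibiomenowodoofa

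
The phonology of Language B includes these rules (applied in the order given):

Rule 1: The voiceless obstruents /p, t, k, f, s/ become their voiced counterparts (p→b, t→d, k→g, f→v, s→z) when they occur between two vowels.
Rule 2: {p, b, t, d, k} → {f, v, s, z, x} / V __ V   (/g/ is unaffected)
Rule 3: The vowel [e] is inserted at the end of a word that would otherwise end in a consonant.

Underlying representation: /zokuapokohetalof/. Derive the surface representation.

Rule 1 (intervocalic voicing): /k/ is a voiceless obstruent between vowels /o/ and /u/, so it voices to [g]. /p/ is a voiceless obstruent between vowels /a/ and /o/, so it voices to [b]. /k/ is a voiceless obstruent between vowels /o/ and /o/, so it voices to [g]. /t/ is a voiceless obstruent between vowels /e/ and /a/, so it voices to [d]. /zokuapokohetalof/ → zoguabogohedalof.
Rule 2 (intervocalic spirantization): /b/ is a stop between vowels /a/ and /o/, so it spirantizes to the fricative [v]. /d/ is a stop between vowels /e/ and /a/, so it spirantizes to the fricative [z]. /zoguabogohedalof/ → zoguavogohezalof.
Rule 3 (final e-epenthesis): the form ends in the consonant /f/, so [e] is inserted word-finally. /zoguavogohezalof/ → zoguavogohezalofe.

zoguavogohezalofe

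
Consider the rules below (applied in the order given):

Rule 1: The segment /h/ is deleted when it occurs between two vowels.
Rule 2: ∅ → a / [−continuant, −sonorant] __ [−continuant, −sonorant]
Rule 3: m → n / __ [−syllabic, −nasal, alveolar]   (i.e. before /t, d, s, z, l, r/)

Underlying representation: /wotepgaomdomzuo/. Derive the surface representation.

Rule 1 (intervocalic h-deletion): no segment meets the environment; /wotepgaomdomzuo/ is unchanged.
Rule 2 (stop-cluster a-epenthesis): /p/ and /g/ form a stop–stop cluster, so [a] is inserted between them. /wotepgaomdomzuo/ → wotepagaomdomzuo.
Rule 3 (nasal place assimilation): /m/ precedes the alveolar consonant /d/, so it assimilates in place to [n]. /m/ precedes the alveolar consonant /z/, so it assimilates in place to [n]. /wotepagaomdomzuo/ → wotepagaondonzuo.

wotepagaondonzuo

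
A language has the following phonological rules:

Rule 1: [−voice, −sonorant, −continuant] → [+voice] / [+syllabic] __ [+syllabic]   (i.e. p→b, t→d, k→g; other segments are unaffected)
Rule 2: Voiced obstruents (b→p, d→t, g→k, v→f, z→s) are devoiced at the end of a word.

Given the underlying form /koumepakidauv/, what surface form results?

Rule 1 (intervocalic voicing): /p/ is a voiceless stop between vowels /e/ and /a/, so it voices to [b]. /k/ is a voiceless stop between vowels /a/ and /i/, so it voices to [g]. /koumepakidauv/ → koumebagidauv.
Rule 2 (final devoicing): /v/ is a voiced obstruent in word-final position, so it devoices to [f]. /koumebagidauv/ → koumebagidauf.

koumebagidauf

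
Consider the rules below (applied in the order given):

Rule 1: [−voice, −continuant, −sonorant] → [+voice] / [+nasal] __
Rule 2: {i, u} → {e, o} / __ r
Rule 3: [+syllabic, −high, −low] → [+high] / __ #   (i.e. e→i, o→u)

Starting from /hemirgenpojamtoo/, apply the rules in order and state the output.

Rule 1 (post-nasal voicing): /p/ is a voiceless stop immediately after the nasal /n/, so it voices to [b]. /t/ is a voiceless stop immediately after the nasal /m/, so it voices to [d]. /hemirgenpojamtoo/ → hemirgenbojamdoo.
Rule 2 (pre-rhotic lowering): /i/ is a high vowel immediately before /r/, so it lowers to [e]. /hemirgenbojamdoo/ → hemergenbojamdoo.
Rule 3 (final vowel raising): /o/ is a mid vowel in word-final position, so it raises to [u]. /hemergenbojamdoo/ → hemergenbojamdou.

hemergenbojamdou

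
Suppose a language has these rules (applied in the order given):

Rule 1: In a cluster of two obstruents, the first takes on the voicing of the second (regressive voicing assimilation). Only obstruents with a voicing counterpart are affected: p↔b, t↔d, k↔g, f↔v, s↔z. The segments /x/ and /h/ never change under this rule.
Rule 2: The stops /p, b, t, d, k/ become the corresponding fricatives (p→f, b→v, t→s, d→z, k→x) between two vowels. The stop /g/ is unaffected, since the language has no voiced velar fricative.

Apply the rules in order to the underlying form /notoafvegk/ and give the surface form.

nosoavvekk

Rule 1 (regressive voicing assimilation): /f/ precedes the voiced obstruent /v/, so it voices to [v] by assimilation. /g/ precedes the voiceless obstruent /k/, so it devoices to [k] by assimilation. /notoafvegk/ → notoavvekk.
Rule 2 (intervocalic spirantization): /t/ is a stop between vowels /o/ and /o/, so it spirantizes to the fricative [s]. /notoavvekk/ → nosoavvekk.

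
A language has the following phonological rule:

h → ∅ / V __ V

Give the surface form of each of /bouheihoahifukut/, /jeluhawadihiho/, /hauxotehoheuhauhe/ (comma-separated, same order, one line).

/bouheihoahifukut/: /h/ occurs between vowels /u/ and /e/, so it deletes. /h/ occurs between vowels /i/ and /o/, so it deletes. /h/ occurs between vowels /a/ and /i/, so it deletes. → [boueioaifukut].
/jeluhawadihiho/: /h/ occurs between vowels /u/ and /a/, so it deletes. /h/ occurs between vowels /i/ and /i/, so it deletes. /h/ occurs between vowels /i/ and /o/, so it deletes. → [jeluawadiio].
/hauxotehoheuhauhe/: /h/ occurs between vowels /e/ and /o/, so it deletes. /h/ occurs between vowels /o/ and /e/, so it deletes. /h/ occurs between vowels /u/ and /a/, so it deletes. /h/ occurs between vowels /u/ and /e/, so it deletes. → [hauxoteoeuaue].

boueioaifukut, jeluawadiio, hauxoteoeuaue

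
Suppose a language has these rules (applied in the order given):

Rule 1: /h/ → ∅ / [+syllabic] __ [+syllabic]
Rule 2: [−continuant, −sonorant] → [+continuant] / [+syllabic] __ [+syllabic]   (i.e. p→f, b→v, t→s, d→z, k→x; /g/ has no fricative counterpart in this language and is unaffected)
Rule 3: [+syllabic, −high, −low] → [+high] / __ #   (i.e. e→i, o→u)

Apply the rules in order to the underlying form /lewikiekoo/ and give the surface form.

lewixiexou

Rule 1 (intervocalic h-deletion): no segment meets the environment; /lewikiekoo/ is unchanged.
Rule 2 (intervocalic spirantization): /k/ is a stop between vowels /i/ and /i/, so it spirantizes to the fricative [x]. /k/ is a stop between vowels /e/ and /o/, so it spirantizes to the fricative [x]. /lewikiekoo/ → lewixiexoo.
Rule 3 (final vowel raising): /o/ is a mid vowel in word-final position, so it raises to [u]. /lewixiexoo/ → lewixiexou.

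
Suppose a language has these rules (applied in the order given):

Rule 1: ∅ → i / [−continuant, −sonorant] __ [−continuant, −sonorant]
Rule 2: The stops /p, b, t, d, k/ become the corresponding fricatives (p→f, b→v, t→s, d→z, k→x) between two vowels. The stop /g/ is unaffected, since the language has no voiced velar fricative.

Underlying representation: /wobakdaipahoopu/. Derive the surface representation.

wovaxizaifahoofu

Rule 1 (stop-cluster i-epenthesis): /k/ and /d/ form a stop–stop cluster, so [i] is inserted between them. /wobakdaipahoopu/ → wobakidaipahoopu.
Rule 2 (intervocalic spirantization): /b/ is a stop between vowels /o/ and /a/, so it spirantizes to the fricative [v]. /k/ is a stop between vowels /a/ and /i/, so it spirantizes to the fricative [x]. /d/ is a stop between vowels /i/ and /a/, so it spirantizes to the fricative [z]. /p/ is a stop between vowels /i/ and /a/, so it spirantizes to the fricative [f]. /p/ is a stop between vowels /o/ and /u/, so it spirantizes to the fricative [f]. /wobakidaipahoopu/ → wovaxizaifahoofu.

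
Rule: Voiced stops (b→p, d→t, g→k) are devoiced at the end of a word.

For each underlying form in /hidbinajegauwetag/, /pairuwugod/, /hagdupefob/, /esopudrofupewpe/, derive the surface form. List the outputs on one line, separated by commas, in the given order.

/hidbinajegauwetag/: /g/ is a voiced stop in word-final position, so it devoices to [k]. → [hidbinajegauwetak].
/pairuwugod/: /d/ is a voiced stop in word-final position, so it devoices to [t]. → [pairuwugot].
/hagdupefob/: /b/ is a voiced stop in word-final position, so it devoices to [p]. → [hagdupefop].
/esopudrofupewpe/: the rule's environment is not met; surfaces unchanged as [esopudrofupewpe].

hidbinajegauwetak, pairuwugot, hagdupefop, esopudrofupewpe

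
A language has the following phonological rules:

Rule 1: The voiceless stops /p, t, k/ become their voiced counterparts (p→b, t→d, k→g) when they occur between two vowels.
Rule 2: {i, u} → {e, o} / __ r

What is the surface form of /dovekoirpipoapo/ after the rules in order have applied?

Rule 1 (intervocalic voicing): /k/ is a voiceless stop between vowels /e/ and /o/, so it voices to [g]. /p/ is a voiceless stop between vowels /i/ and /o/, so it voices to [b]. /p/ is a voiceless stop between vowels /a/ and /o/, so it voices to [b]. /dovekoirpipoapo/ → dovegoirpiboabo.
Rule 2 (pre-rhotic lowering): /i/ is a high vowel immediately before /r/, so it lowers to [e]. /dovegoirpiboabo/ → dovegoerpiboabo.

dovegoerpiboabo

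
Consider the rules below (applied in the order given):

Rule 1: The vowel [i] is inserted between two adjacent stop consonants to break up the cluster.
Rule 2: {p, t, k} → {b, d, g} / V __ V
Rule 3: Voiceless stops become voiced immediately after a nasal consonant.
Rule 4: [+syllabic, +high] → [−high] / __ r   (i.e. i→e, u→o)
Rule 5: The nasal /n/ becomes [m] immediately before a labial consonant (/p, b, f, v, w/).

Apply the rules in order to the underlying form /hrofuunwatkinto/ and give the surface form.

hrofuumwadigindo

Rule 1 (stop-cluster i-epenthesis): /t/ and /k/ form a stop–stop cluster, so [i] is inserted between them. /hrofuunwatkinto/ → hrofuunwatikinto.
Rule 2 (intervocalic voicing): /t/ is a voiceless stop between vowels /a/ and /i/, so it voices to [d]. /k/ is a voiceless stop between vowels /i/ and /i/, so it voices to [g]. /hrofuunwatikinto/ → hrofuunwadiginto.
Rule 3 (post-nasal voicing): /t/ is a voiceless stop immediately after the nasal /n/, so it voices to [d]. /hrofuunwadiginto/ → hrofuunwadigindo.
Rule 4 (pre-rhotic lowering): no segment meets the environment; /hrofuunwadigindo/ is unchanged.
Rule 5 (nasal place assimilation): /n/ precedes the labial consonant /w/, so it assimilates in place to [m]. /hrofuunwadigindo/ → hrofuumwadigindo.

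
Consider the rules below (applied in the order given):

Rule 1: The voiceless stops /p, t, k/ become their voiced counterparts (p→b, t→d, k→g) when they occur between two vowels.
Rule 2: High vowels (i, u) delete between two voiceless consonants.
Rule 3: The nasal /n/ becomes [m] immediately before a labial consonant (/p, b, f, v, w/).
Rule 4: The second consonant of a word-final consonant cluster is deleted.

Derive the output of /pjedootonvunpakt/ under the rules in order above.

Rule 1 (intervocalic voicing): /t/ is a voiceless stop between vowels /o/ and /o/, so it voices to [d]. /pjedootonvunpakt/ → pjedoodonvunpakt.
Rule 2 (high vowel syncope): no segment meets the environment; /pjedoodonvunpakt/ is unchanged.
Rule 3 (nasal place assimilation): /n/ precedes the labial consonant /v/, so it assimilates in place to [m]. /n/ precedes the labial consonant /p/, so it assimilates in place to [m]. /pjedoodonvunpakt/ → pjedoodomvumpakt.
Rule 4 (final cluster simplification): /t/ is the second consonant of a word-final cluster /kt/, so it deletes. /pjedoodomvumpakt/ → pjedoodomvumpak.

pjedoodomvumpak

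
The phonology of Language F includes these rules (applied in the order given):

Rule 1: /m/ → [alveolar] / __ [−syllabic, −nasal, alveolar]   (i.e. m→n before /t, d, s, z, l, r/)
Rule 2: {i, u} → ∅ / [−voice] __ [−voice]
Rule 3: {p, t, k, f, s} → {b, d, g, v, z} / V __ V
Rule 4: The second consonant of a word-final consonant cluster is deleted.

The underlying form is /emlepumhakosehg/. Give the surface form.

Rule 1 (nasal place assimilation): /m/ precedes the alveolar consonant /l/, so it assimilates in place to [n]. /emlepumhakosehg/ → enlepumhakosehg.
Rule 2 (high vowel syncope): no segment meets the environment; /enlepumhakosehg/ is unchanged.
Rule 3 (intervocalic voicing): /p/ is a voiceless obstruent between vowels /e/ and /u/, so it voices to [b]. /k/ is a voiceless obstruent between vowels /a/ and /o/, so it voices to [g]. /s/ is a voiceless obstruent between vowels /o/ and /e/, so it voices to [z]. /enlepumhakosehg/ → enlebumhagozehg.
Rule 4 (final cluster simplification): /g/ is the second consonant of a word-final cluster /hg/, so it deletes. /enlebumhagozehg/ → enlebumhagozeh.

enlebumhagozeh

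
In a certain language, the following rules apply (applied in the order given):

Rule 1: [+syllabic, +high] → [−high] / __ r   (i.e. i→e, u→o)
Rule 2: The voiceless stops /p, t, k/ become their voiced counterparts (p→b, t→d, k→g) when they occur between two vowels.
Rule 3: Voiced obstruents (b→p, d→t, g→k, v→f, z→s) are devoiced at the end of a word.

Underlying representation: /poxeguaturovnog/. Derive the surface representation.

Rule 1 (pre-rhotic lowering): /u/ is a high vowel immediately before /r/, so it lowers to [o]. /poxeguaturovnog/ → poxeguatorovnog.
Rule 2 (intervocalic voicing): /t/ is a voiceless stop between vowels /a/ and /o/, so it voices to [d]. /poxeguatorovnog/ → poxeguadorovnog.
Rule 3 (final devoicing): /g/ is a voiced obstruent in word-final position, so it devoices to [k]. /poxeguadorovnog/ → poxeguadorovnok.

poxeguadorovnok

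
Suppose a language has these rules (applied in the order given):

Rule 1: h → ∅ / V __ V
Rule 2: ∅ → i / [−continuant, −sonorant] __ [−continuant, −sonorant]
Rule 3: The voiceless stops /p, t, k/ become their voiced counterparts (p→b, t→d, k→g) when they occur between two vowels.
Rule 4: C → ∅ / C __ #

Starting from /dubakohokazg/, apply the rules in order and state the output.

dubagoogaz

Rule 1 (intervocalic h-deletion): /h/ occurs between vowels /o/ and /o/, so it deletes. /dubakohokazg/ → dubakookazg.
Rule 2 (stop-cluster i-epenthesis): no segment meets the environment; /dubakookazg/ is unchanged.
Rule 3 (intervocalic voicing): /k/ is a voiceless stop between vowels /a/ and /o/, so it voices to [g]. /k/ is a voiceless stop between vowels /o/ and /a/, so it voices to [g]. /dubakookazg/ → dubagoogazg.
Rule 4 (final cluster simplification): /g/ is the second consonant of a word-final cluster /zg/, so it deletes. /dubagoogazg/ → dubagoogaz.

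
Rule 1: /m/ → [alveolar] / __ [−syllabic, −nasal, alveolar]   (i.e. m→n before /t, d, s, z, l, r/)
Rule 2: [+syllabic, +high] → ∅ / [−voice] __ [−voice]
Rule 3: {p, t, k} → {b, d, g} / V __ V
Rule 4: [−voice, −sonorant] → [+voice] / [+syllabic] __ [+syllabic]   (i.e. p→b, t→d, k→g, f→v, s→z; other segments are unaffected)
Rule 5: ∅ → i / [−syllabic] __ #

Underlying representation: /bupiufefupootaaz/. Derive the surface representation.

Rule 1 (nasal place assimilation): no segment meets the environment; /bupiufefupootaaz/ is unchanged.
Rule 2 (high vowel syncope): /u/ is a high vowel flanked by voiceless consonants /f/ and /p/, so it deletes. /bupiufefupootaaz/ → bupiufefpootaaz.
Rule 3 (intervocalic voicing): /p/ is a voiceless stop between vowels /u/ and /i/, so it voices to [b]. /t/ is a voiceless stop between vowels /o/ and /a/, so it voices to [d]. /bupiufefpootaaz/ → bubiufefpoodaaz.
Rule 4 (intervocalic voicing): /f/ is a voiceless obstruent between vowels /u/ and /e/, so it voices to [v]. /bubiufefpoodaaz/ → bubiuvefpoodaaz.
Rule 5 (final i-epenthesis): the form ends in the consonant /z/, so [i] is inserted word-finally. /bubiuvefpoodaaz/ → bubiuvefpoodaazi.

bubiuvefpoodaazi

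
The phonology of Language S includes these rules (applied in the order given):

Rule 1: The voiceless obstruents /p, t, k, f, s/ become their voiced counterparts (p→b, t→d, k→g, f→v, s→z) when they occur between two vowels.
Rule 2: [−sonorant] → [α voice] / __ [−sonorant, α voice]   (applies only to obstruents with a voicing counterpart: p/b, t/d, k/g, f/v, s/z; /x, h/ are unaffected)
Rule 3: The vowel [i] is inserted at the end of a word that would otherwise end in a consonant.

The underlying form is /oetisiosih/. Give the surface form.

Rule 1 (intervocalic voicing): /t/ is a voiceless obstruent between vowels /e/ and /i/, so it voices to [d]. /s/ is a voiceless obstruent between vowels /i/ and /i/, so it voices to [z]. /s/ is a voiceless obstruent between vowels /o/ and /i/, so it voices to [z]. /oetisiosih/ → oediziozih.
Rule 2 (regressive voicing assimilation): no segment meets the environment; /oediziozih/ is unchanged.
Rule 3 (final i-epenthesis): the form ends in the consonant /h/, so [i] is inserted word-finally. /oediziozih/ → oediziozihi.

oediziozihi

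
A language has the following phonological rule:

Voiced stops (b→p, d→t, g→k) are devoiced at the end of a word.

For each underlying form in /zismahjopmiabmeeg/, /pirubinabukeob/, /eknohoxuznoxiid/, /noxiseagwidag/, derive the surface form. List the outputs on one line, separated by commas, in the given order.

/zismahjopmiabmeeg/: /g/ is a voiced stop in word-final position, so it devoices to [k]. → [zismahjopmiabmeek].
/pirubinabukeob/: /b/ is a voiced stop in word-final position, so it devoices to [p]. → [pirubinabukeop].
/eknohoxuznoxiid/: /d/ is a voiced stop in word-final position, so it devoices to [t]. → [eknohoxuznoxiit].
/noxiseagwidag/: /g/ is a voiced stop in word-final position, so it devoices to [k]. → [noxiseagwidak].

zismahjopmiabmeek, pirubinabukeop, eknohoxuznoxiit, noxiseagwidak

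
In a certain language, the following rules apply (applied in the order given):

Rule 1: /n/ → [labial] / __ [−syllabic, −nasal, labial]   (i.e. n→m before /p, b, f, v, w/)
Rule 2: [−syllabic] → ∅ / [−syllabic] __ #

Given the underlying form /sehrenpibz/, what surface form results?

Rule 1 (nasal place assimilation): /n/ precedes the labial consonant /p/, so it assimilates in place to [m]. /sehrenpibz/ → sehrempibz.
Rule 2 (final cluster simplification): /z/ is the second consonant of a word-final cluster /bz/, so it deletes. /sehrempibz/ → sehrempib.

sehrempib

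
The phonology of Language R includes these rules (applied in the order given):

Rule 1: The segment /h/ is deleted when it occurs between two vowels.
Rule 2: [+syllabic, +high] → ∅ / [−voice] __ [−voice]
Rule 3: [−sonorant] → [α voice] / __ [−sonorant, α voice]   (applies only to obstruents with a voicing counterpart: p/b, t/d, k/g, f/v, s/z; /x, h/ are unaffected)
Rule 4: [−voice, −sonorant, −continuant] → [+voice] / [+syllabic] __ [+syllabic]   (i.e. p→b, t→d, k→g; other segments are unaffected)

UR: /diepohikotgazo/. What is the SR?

Rule 1 (intervocalic h-deletion): /h/ occurs between vowels /o/ and /i/, so it deletes. /diepohikotgazo/ → diepoikotgazo.
Rule 2 (high vowel syncope): no segment meets the environment; /diepoikotgazo/ is unchanged.
Rule 3 (regressive voicing assimilation): /t/ precedes the voiced obstruent /g/, so it voices to [d] by assimilation. /diepoikotgazo/ → diepoikodgazo.
Rule 4 (intervocalic voicing): /p/ is a voiceless stop between vowels /e/ and /o/, so it voices to [b]. /k/ is a voiceless stop between vowels /i/ and /o/, so it voices to [g]. /diepoikodgazo/ → dieboigodgazo.

dieboigodgazo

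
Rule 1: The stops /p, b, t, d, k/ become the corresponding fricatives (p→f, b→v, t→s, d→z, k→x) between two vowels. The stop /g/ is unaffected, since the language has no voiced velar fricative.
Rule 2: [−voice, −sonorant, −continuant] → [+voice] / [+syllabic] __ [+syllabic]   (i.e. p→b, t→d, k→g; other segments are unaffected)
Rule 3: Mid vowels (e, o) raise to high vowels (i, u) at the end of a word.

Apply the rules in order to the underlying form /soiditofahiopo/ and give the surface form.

soizisofahiofu

Rule 1 (intervocalic spirantization): /d/ is a stop between vowels /i/ and /i/, so it spirantizes to the fricative [z]. /t/ is a stop between vowels /i/ and /o/, so it spirantizes to the fricative [s]. /p/ is a stop between vowels /o/ and /o/, so it spirantizes to the fricative [f]. /soiditofahiopo/ → soizisofahiofo.
Rule 2 (intervocalic voicing): no segment meets the environment; /soizisofahiofo/ is unchanged.
Rule 3 (final vowel raising): /o/ is a mid vowel in word-final position, so it raises to [u]. /soizisofahiofo/ → soizisofahiofu.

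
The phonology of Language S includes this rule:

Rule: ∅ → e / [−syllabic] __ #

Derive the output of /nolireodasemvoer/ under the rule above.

the form ends in the consonant /r/, so [e] is inserted word-finally.
Surface form: [nolireodasemvoere].

nolireodasemvoere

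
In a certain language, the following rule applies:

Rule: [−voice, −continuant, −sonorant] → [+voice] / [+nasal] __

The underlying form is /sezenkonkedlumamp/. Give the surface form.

/k/ is a voiceless stop immediately after the nasal /n/, so it voices to [g].
/k/ is a voiceless stop immediately after the nasal /n/, so it voices to [g].
/p/ is a voiceless stop immediately after the nasal /m/, so it voices to [b].
Surface form: [sezengongedlumamb].

sezengongedlumamb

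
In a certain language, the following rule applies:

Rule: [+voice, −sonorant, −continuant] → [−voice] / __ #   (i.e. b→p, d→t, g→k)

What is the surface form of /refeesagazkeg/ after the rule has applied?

Scanning /refeesagazkeg/: /g/ at position 8 is not in the conditioning environment; /g/ is a voiced stop in word-final position, so it devoices to [k].
Result: [refeesagazkek].

refeesagazkek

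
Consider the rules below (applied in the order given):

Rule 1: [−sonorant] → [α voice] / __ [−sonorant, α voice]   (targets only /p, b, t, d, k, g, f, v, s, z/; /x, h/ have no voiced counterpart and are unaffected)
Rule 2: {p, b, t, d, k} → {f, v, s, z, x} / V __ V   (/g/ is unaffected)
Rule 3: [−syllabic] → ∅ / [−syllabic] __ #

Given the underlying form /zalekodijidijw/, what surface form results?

zalexozijizij

Rule 1 (regressive voicing assimilation): no segment meets the environment; /zalekodijidijw/ is unchanged.
Rule 2 (intervocalic spirantization): /k/ is a stop between vowels /e/ and /o/, so it spirantizes to the fricative [x]. /d/ is a stop between vowels /o/ and /i/, so it spirantizes to the fricative [z]. /d/ is a stop between vowels /i/ and /i/, so it spirantizes to the fricative [z]. /zalekodijidijw/ → zalexozijizijw.
Rule 3 (final cluster simplification): /w/ is the second consonant of a word-final cluster /jw/, so it deletes. /zalexozijizijw/ → zalexozijizij.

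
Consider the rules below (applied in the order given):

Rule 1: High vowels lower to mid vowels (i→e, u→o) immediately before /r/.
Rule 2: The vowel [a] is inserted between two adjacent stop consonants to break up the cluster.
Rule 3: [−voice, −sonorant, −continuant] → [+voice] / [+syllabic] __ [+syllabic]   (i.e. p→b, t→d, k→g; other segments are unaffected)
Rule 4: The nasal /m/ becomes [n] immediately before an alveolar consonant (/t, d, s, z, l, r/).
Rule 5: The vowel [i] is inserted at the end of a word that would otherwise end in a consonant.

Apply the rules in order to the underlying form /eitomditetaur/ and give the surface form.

Rule 1 (pre-rhotic lowering): /u/ is a high vowel immediately before /r/, so it lowers to [o]. /eitomditetaur/ → eitomditetaor.
Rule 2 (stop-cluster a-epenthesis): no segment meets the environment; /eitomditetaor/ is unchanged.
Rule 3 (intervocalic voicing): /t/ is a voiceless stop between vowels /i/ and /o/, so it voices to [d]. /t/ is a voiceless stop between vowels /i/ and /e/, so it voices to [d]. /t/ is a voiceless stop between vowels /e/ and /a/, so it voices to [d]. /eitomditetaor/ → eidomdidedaor.
Rule 4 (nasal place assimilation): /m/ precedes the alveolar consonant /d/, so it assimilates in place to [n]. /eidomdidedaor/ → eidondidedaor.
Rule 5 (final i-epenthesis): the form ends in the consonant /r/, so [i] is inserted word-finally. /eidondidedaor/ → eidondidedaori.

eidondidedaori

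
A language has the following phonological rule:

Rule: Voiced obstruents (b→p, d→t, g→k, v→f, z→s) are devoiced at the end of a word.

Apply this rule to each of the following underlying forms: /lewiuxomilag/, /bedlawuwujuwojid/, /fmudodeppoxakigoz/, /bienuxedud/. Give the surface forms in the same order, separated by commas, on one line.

/lewiuxomilag/: /g/ is a voiced obstruent in word-final position, so it devoices to [k]. → [lewiuxomilak].
/bedlawuwujuwojid/: /d/ is a voiced obstruent in word-final position, so it devoices to [t]. → [bedlawuwujuwojit].
/fmudodeppoxakigoz/: /z/ is a voiced obstruent in word-final position, so it devoices to [s]. → [fmudodeppoxakigos].
/bienuxedud/: /d/ is a voiced obstruent in word-final position, so it devoices to [t]. → [bienuxedut].

lewiuxomilak, bedlawuwujuwojit, fmudodeppoxakigos, bienuxedut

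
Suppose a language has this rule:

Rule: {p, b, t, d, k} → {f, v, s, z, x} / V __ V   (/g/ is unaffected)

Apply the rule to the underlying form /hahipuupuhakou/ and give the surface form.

/p/ is a stop between vowels /i/ and /u/, so it spirantizes to the fricative [f].
/p/ is a stop between vowels /u/ and /u/, so it spirantizes to the fricative [f].
/k/ is a stop between vowels /a/ and /o/, so it spirantizes to the fricative [x].
Surface form: [hahifuufuhaxou].

hahifuufuhaxou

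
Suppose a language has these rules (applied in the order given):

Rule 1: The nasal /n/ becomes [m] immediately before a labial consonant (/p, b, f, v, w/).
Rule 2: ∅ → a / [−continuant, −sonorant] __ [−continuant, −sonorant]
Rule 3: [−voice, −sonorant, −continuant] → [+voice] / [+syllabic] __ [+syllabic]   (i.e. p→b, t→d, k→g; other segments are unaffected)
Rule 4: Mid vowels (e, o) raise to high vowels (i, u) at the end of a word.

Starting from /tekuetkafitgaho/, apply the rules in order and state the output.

Rule 1 (nasal place assimilation): no segment meets the environment; /tekuetkafitgaho/ is unchanged.
Rule 2 (stop-cluster a-epenthesis): /t/ and /k/ form a stop–stop cluster, so [a] is inserted between them. /t/ and /g/ form a stop–stop cluster, so [a] is inserted between them. /tekuetkafitgaho/ → tekuetakafitagaho.
Rule 3 (intervocalic voicing): /k/ is a voiceless stop between vowels /e/ and /u/, so it voices to [g]. /t/ is a voiceless stop between vowels /e/ and /a/, so it voices to [d]. /k/ is a voiceless stop between vowels /a/ and /a/, so it voices to [g]. /t/ is a voiceless stop between vowels /i/ and /a/, so it voices to [d]. /tekuetakafitagaho/ → teguedagafidagaho.
Rule 4 (final vowel raising): /o/ is a mid vowel in word-final position, so it raises to [u]. /teguedagafidagaho/ → teguedagafidagahu.

teguedagafidagahu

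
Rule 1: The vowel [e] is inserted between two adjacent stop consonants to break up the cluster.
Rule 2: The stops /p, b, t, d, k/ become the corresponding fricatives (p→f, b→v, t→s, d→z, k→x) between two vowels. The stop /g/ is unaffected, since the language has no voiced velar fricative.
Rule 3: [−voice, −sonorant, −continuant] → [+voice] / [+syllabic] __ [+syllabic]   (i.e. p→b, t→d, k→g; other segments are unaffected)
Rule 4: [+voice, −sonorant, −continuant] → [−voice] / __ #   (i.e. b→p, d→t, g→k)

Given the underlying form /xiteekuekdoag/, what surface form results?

xiseexuexezoak

Rule 1 (stop-cluster e-epenthesis): /k/ and /d/ form a stop–stop cluster, so [e] is inserted between them. /xiteekuekdoag/ → xiteekuekedoag.
Rule 2 (intervocalic spirantization): /t/ is a stop between vowels /i/ and /e/, so it spirantizes to the fricative [s]. /k/ is a stop between vowels /e/ and /u/, so it spirantizes to the fricative [x]. /k/ is a stop between vowels /e/ and /e/, so it spirantizes to the fricative [x]. /d/ is a stop between vowels /e/ and /o/, so it spirantizes to the fricative [z]. /xiteekuekedoag/ → xiseexuexezoag.
Rule 3 (intervocalic voicing): no segment meets the environment; /xiseexuexezoag/ is unchanged.
Rule 4 (final devoicing): /g/ is a voiced stop in word-final position, so it devoices to [k]. /xiseexuexezoag/ → xiseexuexezoak.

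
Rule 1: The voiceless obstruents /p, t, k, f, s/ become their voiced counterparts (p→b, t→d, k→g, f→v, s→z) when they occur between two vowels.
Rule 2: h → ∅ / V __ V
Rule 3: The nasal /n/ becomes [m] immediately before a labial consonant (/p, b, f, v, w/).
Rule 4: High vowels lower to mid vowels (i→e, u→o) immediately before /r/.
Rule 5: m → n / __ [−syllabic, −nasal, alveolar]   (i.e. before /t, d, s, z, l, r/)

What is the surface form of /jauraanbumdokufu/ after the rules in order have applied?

jaoraambundoguvu

Rule 1 (intervocalic voicing): /k/ is a voiceless obstruent between vowels /o/ and /u/, so it voices to [g]. /f/ is a voiceless obstruent between vowels /u/ and /u/, so it voices to [v]. /jauraanbumdokufu/ → jauraanbumdoguvu.
Rule 2 (intervocalic h-deletion): no segment meets the environment; /jauraanbumdoguvu/ is unchanged.
Rule 3 (nasal place assimilation): /n/ precedes the labial consonant /b/, so it assimilates in place to [m]. /jauraanbumdoguvu/ → jauraambumdoguvu.
Rule 4 (pre-rhotic lowering): /u/ is a high vowel immediately before /r/, so it lowers to [o]. /jauraambumdoguvu/ → jaoraambumdoguvu.
Rule 5 (nasal place assimilation): /m/ precedes the alveolar consonant /d/, so it assimilates in place to [n]. /jaoraambumdoguvu/ → jaoraambundoguvu.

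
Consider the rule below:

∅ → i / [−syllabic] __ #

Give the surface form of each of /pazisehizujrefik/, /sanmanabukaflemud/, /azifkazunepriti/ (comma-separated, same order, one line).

pazisehizujrefiki, sanmanabukaflemudi, azifkazunepriti

/pazisehizujrefik/: the form ends in the consonant /k/, so [i] is inserted word-finally. → [pazisehizujrefiki].
/sanmanabukaflemud/: the form ends in the consonant /d/, so [i] is inserted word-finally. → [sanmanabukaflemudi].
/azifkazunepriti/: the rule's environment is not met; surfaces unchanged as [azifkazunepriti].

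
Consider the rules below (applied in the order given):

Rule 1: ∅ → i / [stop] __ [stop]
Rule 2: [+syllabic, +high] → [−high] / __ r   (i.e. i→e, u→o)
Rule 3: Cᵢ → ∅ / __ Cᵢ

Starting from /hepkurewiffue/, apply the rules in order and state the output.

hepikorewifue

Rule 1 (stop-cluster i-epenthesis): /p/ and /k/ form a stop–stop cluster, so [i] is inserted between them. /hepkurewiffue/ → hepikurewiffue.
Rule 2 (pre-rhotic lowering): /u/ is a high vowel immediately before /r/, so it lowers to [o]. /hepikurewiffue/ → hepikorewiffue.
Rule 3 (degemination): /ff/ is a geminate; the first /f/ deletes. /hepikorewiffue/ → hepikorewifue.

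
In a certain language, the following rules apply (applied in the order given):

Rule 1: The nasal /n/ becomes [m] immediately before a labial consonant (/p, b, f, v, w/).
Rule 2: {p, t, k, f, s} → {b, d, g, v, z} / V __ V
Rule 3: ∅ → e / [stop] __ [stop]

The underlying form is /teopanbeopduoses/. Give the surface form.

teobambeopeduozes

Rule 1 (nasal place assimilation): /n/ precedes the labial consonant /b/, so it assimilates in place to [m]. /teopanbeopduoses/ → teopambeopduoses.
Rule 2 (intervocalic voicing): /p/ is a voiceless obstruent between vowels /o/ and /a/, so it voices to [b]. /s/ is a voiceless obstruent between vowels /o/ and /e/, so it voices to [z]. /teopambeopduoses/ → teobambeopduozes.
Rule 3 (stop-cluster e-epenthesis): /p/ and /d/ form a stop–stop cluster, so [e] is inserted between them. /teobambeopduozes/ → teobambeopeduozes.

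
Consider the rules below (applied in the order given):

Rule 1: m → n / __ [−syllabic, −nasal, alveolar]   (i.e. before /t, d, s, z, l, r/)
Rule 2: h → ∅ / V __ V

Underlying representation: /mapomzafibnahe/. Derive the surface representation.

maponzafibnae

Rule 1 (nasal place assimilation): /m/ precedes the alveolar consonant /z/, so it assimilates in place to [n]. /mapomzafibnahe/ → maponzafibnahe.
Rule 2 (intervocalic h-deletion): /h/ occurs between vowels /a/ and /e/, so it deletes. /maponzafibnahe/ → maponzafibnae.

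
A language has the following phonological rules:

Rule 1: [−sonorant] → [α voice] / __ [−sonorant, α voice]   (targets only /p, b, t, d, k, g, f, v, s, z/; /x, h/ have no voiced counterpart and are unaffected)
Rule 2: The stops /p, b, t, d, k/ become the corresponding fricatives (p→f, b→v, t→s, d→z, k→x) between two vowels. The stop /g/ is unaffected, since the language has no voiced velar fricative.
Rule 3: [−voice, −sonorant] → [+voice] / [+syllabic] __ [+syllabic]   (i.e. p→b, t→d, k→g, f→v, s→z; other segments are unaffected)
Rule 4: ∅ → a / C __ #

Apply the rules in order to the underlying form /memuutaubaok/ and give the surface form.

memuuzauvaoka

Rule 1 (regressive voicing assimilation): no segment meets the environment; /memuutaubaok/ is unchanged.
Rule 2 (intervocalic spirantization): /t/ is a stop between vowels /u/ and /a/, so it spirantizes to the fricative [s]. /b/ is a stop between vowels /u/ and /a/, so it spirantizes to the fricative [v]. /memuutaubaok/ → memuusauvaok.
Rule 3 (intervocalic voicing): /s/ is a voiceless obstruent between vowels /u/ and /a/, so it voices to [z]. /memuusauvaok/ → memuuzauvaok.
Rule 4 (final a-epenthesis): the form ends in the consonant /k/, so [a] is inserted word-finally. /memuuzauvaok/ → memuuzauvaoka.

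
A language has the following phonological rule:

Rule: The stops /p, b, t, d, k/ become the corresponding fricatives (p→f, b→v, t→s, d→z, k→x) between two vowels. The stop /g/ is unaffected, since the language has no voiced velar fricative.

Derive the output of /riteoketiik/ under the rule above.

Scanning /riteoketiik/: /t/ is a stop between vowels /i/ and /e/, so it spirantizes to the fricative [s]; /k/ is a stop between vowels /o/ and /e/, so it spirantizes to the fricative [x]; /t/ is a stop between vowels /e/ and /i/, so it spirantizes to the fricative [s]; /k/ at position 11 is not in the conditioning environment.
Result: [riseoxesiik].

riseoxesiik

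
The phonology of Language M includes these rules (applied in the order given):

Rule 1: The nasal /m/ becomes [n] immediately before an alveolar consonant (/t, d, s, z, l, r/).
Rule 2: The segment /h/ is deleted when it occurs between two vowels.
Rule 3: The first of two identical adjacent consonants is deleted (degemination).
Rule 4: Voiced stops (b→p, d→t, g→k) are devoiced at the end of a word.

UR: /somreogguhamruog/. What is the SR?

Rule 1 (nasal place assimilation): /m/ precedes the alveolar consonant /r/, so it assimilates in place to [n]. /m/ precedes the alveolar consonant /r/, so it assimilates in place to [n]. /somreogguhamruog/ → sonreogguhanruog.
Rule 2 (intervocalic h-deletion): /h/ occurs between vowels /u/ and /a/, so it deletes. /sonreogguhanruog/ → sonreogguanruog.
Rule 3 (degemination): /gg/ is a geminate; the first /g/ deletes. /sonreogguanruog/ → sonreoguanruog.
Rule 4 (final devoicing): /g/ is a voiced stop in word-final position, so it devoices to [k]. /sonreoguanruog/ → sonreoguanruok.

sonreoguanruok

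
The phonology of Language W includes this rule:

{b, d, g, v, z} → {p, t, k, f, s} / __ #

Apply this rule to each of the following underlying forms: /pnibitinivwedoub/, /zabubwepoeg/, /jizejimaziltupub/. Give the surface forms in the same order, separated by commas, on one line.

/pnibitinivwedoub/: /b/ is a voiced obstruent in word-final position, so it devoices to [p]. → [pnibitinivwedoup].
/zabubwepoeg/: /g/ is a voiced obstruent in word-final position, so it devoices to [k]. → [zabubwepoek].
/jizejimaziltupub/: /b/ is a voiced obstruent in word-final position, so it devoices to [p]. → [jizejimaziltupup].

pnibitinivwedoup, zabubwepoek, jizejimaziltupup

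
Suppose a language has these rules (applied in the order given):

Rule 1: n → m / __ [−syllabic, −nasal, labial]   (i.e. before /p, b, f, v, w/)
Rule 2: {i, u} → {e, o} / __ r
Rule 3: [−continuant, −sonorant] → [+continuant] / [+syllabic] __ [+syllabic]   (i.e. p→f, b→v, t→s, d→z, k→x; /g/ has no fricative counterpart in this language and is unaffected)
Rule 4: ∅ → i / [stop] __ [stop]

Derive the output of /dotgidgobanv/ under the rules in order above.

Rule 1 (nasal place assimilation): /n/ precedes the labial consonant /v/, so it assimilates in place to [m]. /dotgidgobanv/ → dotgidgobamv.
Rule 2 (pre-rhotic lowering): no segment meets the environment; /dotgidgobamv/ is unchanged.
Rule 3 (intervocalic spirantization): /b/ is a stop between vowels /o/ and /a/, so it spirantizes to the fricative [v]. /dotgidgobamv/ → dotgidgovamv.
Rule 4 (stop-cluster i-epenthesis): /t/ and /g/ form a stop–stop cluster, so [i] is inserted between them. /d/ and /g/ form a stop–stop cluster, so [i] is inserted between them. /dotgidgovamv/ → dotigidigovamv.

dotigidigovamv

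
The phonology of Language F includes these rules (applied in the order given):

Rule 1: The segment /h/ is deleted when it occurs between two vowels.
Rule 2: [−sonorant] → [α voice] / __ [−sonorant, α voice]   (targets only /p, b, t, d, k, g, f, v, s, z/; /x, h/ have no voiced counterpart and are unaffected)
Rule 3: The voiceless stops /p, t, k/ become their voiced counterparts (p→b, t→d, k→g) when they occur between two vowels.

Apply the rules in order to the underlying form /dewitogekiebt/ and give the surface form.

dewidogegiept

Rule 1 (intervocalic h-deletion): no segment meets the environment; /dewitogekiebt/ is unchanged.
Rule 2 (regressive voicing assimilation): /b/ precedes the voiceless obstruent /t/, so it devoices to [p] by assimilation. /dewitogekiebt/ → dewitogekiept.
Rule 3 (intervocalic voicing): /t/ is a voiceless stop between vowels /i/ and /o/, so it voices to [d]. /k/ is a voiceless stop between vowels /e/ and /i/, so it voices to [g]. /dewitogekiept/ → dewidogegiept.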